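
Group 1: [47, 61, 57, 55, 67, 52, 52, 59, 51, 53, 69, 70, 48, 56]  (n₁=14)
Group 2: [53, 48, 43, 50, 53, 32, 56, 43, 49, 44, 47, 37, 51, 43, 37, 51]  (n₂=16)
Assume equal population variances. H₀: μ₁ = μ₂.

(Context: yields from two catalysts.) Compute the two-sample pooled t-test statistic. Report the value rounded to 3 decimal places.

x̄₁=56.929, s₁=7.447, n₁=14
x̄₂=46.062, s₂=6.668, n₂=16
s_p² = [13·7.447² + 15·6.668²]/28 = 49.5666
SE = √(s_p²·(1/14+1/16)) = 2.5765
t = (56.929−46.062)/2.5765 = 4.2174
df = 28

test statistic = 4.217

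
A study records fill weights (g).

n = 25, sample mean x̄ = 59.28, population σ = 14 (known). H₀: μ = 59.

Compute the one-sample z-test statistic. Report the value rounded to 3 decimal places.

SE = σ/√n = 14/√25 = 2.8000
z = (x̄−μ₀)/SE = (59.28−59)/2.8000 = 0.1000

test statistic = 0.100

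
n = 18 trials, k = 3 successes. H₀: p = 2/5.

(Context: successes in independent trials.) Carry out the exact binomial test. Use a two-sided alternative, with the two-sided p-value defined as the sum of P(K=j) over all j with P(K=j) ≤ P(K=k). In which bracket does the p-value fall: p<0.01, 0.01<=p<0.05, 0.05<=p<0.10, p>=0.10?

Exact binomial: n=18, k=3, p₀=2/5=0.4000
P(X=j) = C(n,j)·p₀^j·(1−p₀)^(n−j); p = Σ P(X=j) over j with P(X=j) ≤ P(X=3)
p-value (two-sided) = 0.05306
→ bracket: 0.05<=p<0.10

p-value bracket: 0.05<=p<0.10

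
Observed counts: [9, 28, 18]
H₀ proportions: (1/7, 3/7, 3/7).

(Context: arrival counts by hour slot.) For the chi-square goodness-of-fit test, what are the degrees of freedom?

degrees of freedom = 2

df = k − 1 = 3 − 1 = 2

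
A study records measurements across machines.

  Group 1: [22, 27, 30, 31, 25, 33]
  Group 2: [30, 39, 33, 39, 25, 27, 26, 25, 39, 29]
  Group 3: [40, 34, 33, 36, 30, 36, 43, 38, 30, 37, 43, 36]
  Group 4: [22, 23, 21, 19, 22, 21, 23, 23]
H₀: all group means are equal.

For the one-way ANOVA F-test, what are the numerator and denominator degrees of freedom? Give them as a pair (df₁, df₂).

k = 4 groups, N = 36 total
df = (k−1, N−k) = (4−1, 36−4) = (3, 32)

degrees of freedom = [3, 32]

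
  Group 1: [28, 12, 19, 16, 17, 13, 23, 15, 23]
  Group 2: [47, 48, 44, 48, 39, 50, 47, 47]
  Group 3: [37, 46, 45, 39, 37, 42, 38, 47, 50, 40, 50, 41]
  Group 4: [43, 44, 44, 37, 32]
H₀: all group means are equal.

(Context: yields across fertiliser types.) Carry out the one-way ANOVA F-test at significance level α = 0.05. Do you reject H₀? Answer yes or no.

Group means [18.44, 46.25, 42.67, 40.00], grand mean 36.706
SSB = Σnᵢ(x̄ᵢ−x̄)² = 4210.670; SSW = ΣΣ(x−x̄ᵢ)² = 670.389
MSB = 4210.670/3 = 1403.5566; MSW = 670.389/30 = 22.3463
F = MSB/MSW = 62.8094
df = (3, 30)
p-value (upper-tail) = 0.00000
At α=0.05: p < α → reject H₀

reject H₀: yes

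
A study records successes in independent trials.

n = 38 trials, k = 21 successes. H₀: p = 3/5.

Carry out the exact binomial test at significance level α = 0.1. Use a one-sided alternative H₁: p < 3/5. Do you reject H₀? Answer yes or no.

reject H₀: no

Exact binomial: n=38, k=21, p₀=3/5=0.6000
P(X≤21) from Σ C(n,i)·p₀^i·(1−p₀)^(n−i)
p-value (one-sided, H₁ less) = 0.33041
At α=0.1: p ≥ α → fail to reject H₀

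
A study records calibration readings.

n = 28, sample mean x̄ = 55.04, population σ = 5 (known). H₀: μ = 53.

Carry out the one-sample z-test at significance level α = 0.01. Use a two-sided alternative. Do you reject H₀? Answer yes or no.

reject H₀: no

SE = σ/√n = 5/√28 = 0.9449
z = (x̄−μ₀)/SE = (55.04−53)/0.9449 = 2.1589
p-value (two-sided) = 0.03086
At α=0.01: p ≥ α → fail to reject H₀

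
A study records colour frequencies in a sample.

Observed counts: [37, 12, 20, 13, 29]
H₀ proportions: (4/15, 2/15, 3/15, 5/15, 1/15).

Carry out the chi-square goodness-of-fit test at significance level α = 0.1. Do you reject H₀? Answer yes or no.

reject H₀: yes

n = 111; E_i = n·p_i = [29.60, 14.80, 22.20, 37.00, 7.40]
χ² = (37−29.60)²/29.60 + (12−14.80)²/14.80 + (20−22.20)²/22.20 + (13−37.00)²/37.00 + (29−7.40)²/7.40 = 81.2140
df = 4
p-value (upper-tail) = 0.00000
At α=0.1: p < α → reject H₀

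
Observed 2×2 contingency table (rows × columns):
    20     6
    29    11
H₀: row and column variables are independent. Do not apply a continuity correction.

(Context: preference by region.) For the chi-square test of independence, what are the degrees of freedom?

df = (r−1)(c−1) = (2−1)·(2−1) = 1

degrees of freedom = 1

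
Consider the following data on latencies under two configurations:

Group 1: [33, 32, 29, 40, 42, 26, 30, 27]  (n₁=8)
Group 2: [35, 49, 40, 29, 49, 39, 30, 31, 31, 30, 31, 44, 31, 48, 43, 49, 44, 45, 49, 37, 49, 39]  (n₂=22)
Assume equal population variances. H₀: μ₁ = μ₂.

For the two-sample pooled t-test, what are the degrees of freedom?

degrees of freedom = 28

df = n₁ + n₂ − 2 = 8 + 22 − 2 = 28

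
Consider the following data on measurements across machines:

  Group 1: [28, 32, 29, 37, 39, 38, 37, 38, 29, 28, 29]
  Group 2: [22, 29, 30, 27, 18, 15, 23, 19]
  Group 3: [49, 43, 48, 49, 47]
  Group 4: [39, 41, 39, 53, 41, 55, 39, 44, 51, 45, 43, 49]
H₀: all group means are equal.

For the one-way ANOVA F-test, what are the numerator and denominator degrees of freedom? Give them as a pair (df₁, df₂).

k = 4 groups, N = 36 total
df = (k−1, N−k) = (4−1, 36−4) = (3, 32)

degrees of freedom = [3, 32]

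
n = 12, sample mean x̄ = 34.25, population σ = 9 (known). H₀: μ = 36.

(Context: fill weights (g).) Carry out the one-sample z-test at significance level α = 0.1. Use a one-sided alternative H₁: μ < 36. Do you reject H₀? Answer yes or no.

SE = σ/√n = 9/√12 = 2.5981
z = (x̄−μ₀)/SE = (34.25−36)/2.5981 = -0.6736
p-value (one-sided, H₁ less) = 0.25029
At α=0.1: p ≥ α → fail to reject H₀

reject H₀: no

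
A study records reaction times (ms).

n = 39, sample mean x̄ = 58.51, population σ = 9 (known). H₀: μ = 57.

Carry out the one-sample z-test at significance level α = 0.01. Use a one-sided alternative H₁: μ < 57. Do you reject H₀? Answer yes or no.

reject H₀: no

SE = σ/√n = 9/√39 = 1.4412
z = (x̄−μ₀)/SE = (58.51−57)/1.4412 = 1.0478
p-value (one-sided, H₁ less) = 0.85263
At α=0.01: p ≥ α → fail to reject H₀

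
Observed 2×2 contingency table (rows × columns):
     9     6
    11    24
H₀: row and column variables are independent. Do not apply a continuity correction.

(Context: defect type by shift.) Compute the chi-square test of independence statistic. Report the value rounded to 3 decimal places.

test statistic = 3.571

Row totals [15, 35], col totals [20, 30], n=50
χ² = (9−6.00)²/6.00 + (6−9.00)²/9.00 + (11−14.00)²/14.00 + (24−21.00)²/21.00 = 3.5714
df = 1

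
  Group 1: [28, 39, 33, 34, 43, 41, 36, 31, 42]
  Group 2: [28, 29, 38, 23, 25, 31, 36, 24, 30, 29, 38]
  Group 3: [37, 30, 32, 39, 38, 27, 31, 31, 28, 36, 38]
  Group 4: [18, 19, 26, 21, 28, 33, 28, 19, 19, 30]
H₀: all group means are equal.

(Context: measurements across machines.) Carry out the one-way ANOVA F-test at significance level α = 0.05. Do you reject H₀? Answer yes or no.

reject H₀: yes

Group means [36.33, 30.09, 33.36, 24.10], grand mean 30.878
SSB = Σnᵢ(x̄ᵢ−x̄)² = 802.036; SSW = ΣΣ(x−x̄ᵢ)² = 962.355
MSB = 802.036/3 = 267.3452; MSW = 962.355/37 = 26.0096
F = MSB/MSW = 10.2787
df = (3, 37)
p-value (upper-tail) = 0.00005
At α=0.05: p < α → reject H₀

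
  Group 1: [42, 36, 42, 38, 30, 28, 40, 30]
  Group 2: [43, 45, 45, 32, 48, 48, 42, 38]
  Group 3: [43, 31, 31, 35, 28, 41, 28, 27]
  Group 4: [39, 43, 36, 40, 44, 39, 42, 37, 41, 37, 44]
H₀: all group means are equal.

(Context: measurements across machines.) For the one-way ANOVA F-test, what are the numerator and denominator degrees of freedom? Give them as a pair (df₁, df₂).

k = 4 groups, N = 35 total
df = (k−1, N−k) = (4−1, 35−4) = (3, 31)

degrees of freedom = [3, 31]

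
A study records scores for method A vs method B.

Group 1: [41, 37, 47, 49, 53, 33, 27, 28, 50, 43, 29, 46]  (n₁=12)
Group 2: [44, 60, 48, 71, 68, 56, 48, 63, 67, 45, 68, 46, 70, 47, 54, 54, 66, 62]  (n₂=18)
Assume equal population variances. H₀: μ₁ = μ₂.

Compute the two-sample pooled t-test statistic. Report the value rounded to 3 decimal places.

x̄₁=40.250, s₁=9.226, n₁=12
x̄₂=57.611, s₂=9.599, n₂=18
s_p² = [11·9.226² + 17·9.599²]/28 = 89.3760
SE = √(s_p²·(1/12+1/18)) = 3.5233
t = (40.250−57.611)/3.5233 = -4.9276
df = 28

test statistic = -4.928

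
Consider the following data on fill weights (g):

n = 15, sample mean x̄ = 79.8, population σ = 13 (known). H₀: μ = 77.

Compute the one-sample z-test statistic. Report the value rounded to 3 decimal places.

test statistic = 0.834

SE = σ/√n = 13/√15 = 3.3566
z = (x̄−μ₀)/SE = (79.8−77)/3.3566 = 0.8342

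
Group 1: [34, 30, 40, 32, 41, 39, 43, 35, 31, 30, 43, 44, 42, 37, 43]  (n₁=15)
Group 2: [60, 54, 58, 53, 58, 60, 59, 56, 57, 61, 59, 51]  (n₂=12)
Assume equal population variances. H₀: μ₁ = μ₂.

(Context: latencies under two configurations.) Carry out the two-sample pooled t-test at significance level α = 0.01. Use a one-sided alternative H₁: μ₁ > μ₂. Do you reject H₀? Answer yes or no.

reject H₀: no

x̄₁=37.600, s₁=5.193, n₁=15
x̄₂=57.167, s₂=3.099, n₂=12
s_p² = [14·5.193² + 11·3.099²]/25 = 19.3307
SE = √(s_p²·(1/15+1/12)) = 1.7028
t = (37.600−57.167)/1.7028 = -11.4907
df = 25
p-value (one-sided, H₁ greater) = 1.00000
At α=0.01: p ≥ α → fail to reject H₀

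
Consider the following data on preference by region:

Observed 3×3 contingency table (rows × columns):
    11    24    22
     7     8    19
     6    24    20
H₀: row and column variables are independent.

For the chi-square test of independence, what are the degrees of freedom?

df = (r−1)(c−1) = (3−1)·(3−1) = 4

degrees of freedom = 4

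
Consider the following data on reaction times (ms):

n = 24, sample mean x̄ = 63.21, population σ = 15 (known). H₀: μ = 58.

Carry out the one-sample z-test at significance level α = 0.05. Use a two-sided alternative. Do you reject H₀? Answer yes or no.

reject H₀: no

SE = σ/√n = 15/√24 = 3.0619
z = (x̄−μ₀)/SE = (63.21−58)/3.0619 = 1.7016
p-value (two-sided) = 0.08883
At α=0.05: p ≥ α → fail to reject H₀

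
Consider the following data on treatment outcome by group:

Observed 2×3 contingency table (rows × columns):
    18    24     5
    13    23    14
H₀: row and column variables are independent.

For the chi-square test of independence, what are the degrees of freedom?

df = (r−1)(c−1) = (2−1)·(3−1) = 2

degrees of freedom = 2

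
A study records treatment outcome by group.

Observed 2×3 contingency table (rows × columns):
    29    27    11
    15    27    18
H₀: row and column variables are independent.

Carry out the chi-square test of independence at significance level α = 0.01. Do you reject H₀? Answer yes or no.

Row totals [67, 60], col totals [44, 54, 29], n=127
χ² = (29−23.21)²/23.21 + (27−28.49)²/28.49 + (11−15.30)²/15.30 + (15−20.79)²/20.79 + (27−25.51)²/25.51 + (18−13.70)²/13.70 = 5.7759
df = 2
p-value (upper-tail) = 0.05569
At α=0.01: p ≥ α → fail to reject H₀

reject H₀: no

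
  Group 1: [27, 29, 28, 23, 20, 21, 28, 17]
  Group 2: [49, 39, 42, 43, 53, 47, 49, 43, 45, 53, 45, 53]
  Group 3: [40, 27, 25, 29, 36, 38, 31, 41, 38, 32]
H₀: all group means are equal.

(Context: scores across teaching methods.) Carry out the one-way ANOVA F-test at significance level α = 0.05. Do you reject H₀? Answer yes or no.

reject H₀: yes

Group means [24.12, 46.75, 33.70], grand mean 36.367
SSB = Σnᵢ(x̄ᵢ−x̄)² = 2563.742; SSW = ΣΣ(x−x̄ᵢ)² = 673.225
MSB = 2563.742/2 = 1281.8708; MSW = 673.225/27 = 24.9343
F = MSB/MSW = 51.4100
df = (2, 27)
p-value (upper-tail) = 0.00000
At α=0.05: p < α → reject H₀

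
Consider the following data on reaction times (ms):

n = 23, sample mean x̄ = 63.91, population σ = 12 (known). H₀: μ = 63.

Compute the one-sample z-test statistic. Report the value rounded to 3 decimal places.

test statistic = 0.364

SE = σ/√n = 12/√23 = 2.5022
z = (x̄−μ₀)/SE = (63.91−63)/2.5022 = 0.3637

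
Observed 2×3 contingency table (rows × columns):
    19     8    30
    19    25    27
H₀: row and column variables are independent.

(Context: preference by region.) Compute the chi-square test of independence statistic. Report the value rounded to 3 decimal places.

test statistic = 7.474

Row totals [57, 71], col totals [38, 33, 57], n=128
χ² = (19−16.92)²/16.92 + (8−14.70)²/14.70 + (30−25.38)²/25.38 + (19−21.08)²/21.08 + (25−18.30)²/18.30 + (27−31.62)²/31.62 = 7.4736
df = 2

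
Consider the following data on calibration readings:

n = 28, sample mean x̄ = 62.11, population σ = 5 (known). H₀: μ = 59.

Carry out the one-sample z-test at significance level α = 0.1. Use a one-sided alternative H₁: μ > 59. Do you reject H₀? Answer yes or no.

SE = σ/√n = 5/√28 = 0.9449
z = (x̄−μ₀)/SE = (62.11−59)/0.9449 = 3.2913
p-value (one-sided, H₁ greater) = 0.00050
At α=0.1: p < α → reject H₀

reject H₀: yes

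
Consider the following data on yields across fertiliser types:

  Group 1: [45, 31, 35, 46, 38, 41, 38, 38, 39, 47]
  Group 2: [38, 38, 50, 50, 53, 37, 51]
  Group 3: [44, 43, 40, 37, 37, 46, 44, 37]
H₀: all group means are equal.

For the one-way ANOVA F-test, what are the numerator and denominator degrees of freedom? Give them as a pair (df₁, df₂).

degrees of freedom = [2, 22]

k = 3 groups, N = 25 total
df = (k−1, N−k) = (3−1, 25−3) = (2, 22)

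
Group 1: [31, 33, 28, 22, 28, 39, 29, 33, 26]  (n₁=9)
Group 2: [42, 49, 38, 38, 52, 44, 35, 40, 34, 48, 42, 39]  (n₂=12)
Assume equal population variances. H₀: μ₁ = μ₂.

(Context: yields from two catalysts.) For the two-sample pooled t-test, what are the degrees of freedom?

degrees of freedom = 19

df = n₁ + n₂ − 2 = 9 + 12 − 2 = 19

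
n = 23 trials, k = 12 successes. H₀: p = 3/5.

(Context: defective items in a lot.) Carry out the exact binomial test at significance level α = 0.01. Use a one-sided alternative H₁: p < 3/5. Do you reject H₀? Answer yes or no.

Exact binomial: n=23, k=12, p₀=3/5=0.6000
P(X≤12) from Σ C(n,i)·p₀^i·(1−p₀)^(n−i)
p-value (one-sided, H₁ less) = 0.28709
At α=0.01: p ≥ α → fail to reject H₀

reject H₀: no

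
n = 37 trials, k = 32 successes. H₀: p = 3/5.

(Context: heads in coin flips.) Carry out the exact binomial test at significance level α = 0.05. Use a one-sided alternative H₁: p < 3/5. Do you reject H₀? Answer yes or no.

reject H₀: no

Exact binomial: n=37, k=32, p₀=3/5=0.6000
P(X≤32) from Σ C(n,i)·p₀^i·(1−p₀)^(n−i)
p-value (one-sided, H₁ less) = 0.99990
At α=0.05: p ≥ α → fail to reject H₀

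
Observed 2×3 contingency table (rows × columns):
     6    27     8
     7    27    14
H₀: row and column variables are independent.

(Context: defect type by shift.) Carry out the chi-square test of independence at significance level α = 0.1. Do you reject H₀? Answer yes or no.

reject H₀: no

Row totals [41, 48], col totals [13, 54, 22], n=89
χ² = (6−5.99)²/5.99 + (27−24.88)²/24.88 + (8−10.13)²/10.13 + (7−7.01)²/7.01 + (27−29.12)²/29.12 + (14−11.87)²/11.87 = 1.1700
df = 2
p-value (upper-tail) = 0.55712
At α=0.1: p ≥ α → fail to reject H₀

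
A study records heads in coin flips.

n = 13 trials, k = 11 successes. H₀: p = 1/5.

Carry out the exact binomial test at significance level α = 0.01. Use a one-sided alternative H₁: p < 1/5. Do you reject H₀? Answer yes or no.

Exact binomial: n=13, k=11, p₀=1/5=0.2000
P(X≤11) from Σ C(n,i)·p₀^i·(1−p₀)^(n−i)
p-value (one-sided, H₁ less) = 1.00000
At α=0.01: p ≥ α → fail to reject H₀

reject H₀: no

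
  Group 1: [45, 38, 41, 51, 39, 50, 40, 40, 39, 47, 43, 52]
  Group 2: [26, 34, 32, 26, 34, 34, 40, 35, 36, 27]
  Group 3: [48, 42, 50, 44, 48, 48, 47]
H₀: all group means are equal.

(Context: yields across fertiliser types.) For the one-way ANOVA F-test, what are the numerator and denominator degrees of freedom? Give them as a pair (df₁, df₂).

degrees of freedom = [2, 26]

k = 3 groups, N = 29 total
df = (k−1, N−k) = (3−1, 29−3) = (2, 26)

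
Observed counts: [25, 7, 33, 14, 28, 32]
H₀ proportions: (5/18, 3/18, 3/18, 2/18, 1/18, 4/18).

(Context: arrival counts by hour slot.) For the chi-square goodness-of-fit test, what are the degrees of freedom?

degrees of freedom = 5

df = k − 1 = 6 − 1 = 5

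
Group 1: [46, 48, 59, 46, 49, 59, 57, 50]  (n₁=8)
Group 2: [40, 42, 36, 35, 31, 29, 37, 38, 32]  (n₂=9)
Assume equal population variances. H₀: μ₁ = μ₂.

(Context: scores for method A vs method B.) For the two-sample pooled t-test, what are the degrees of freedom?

degrees of freedom = 15

df = n₁ + n₂ − 2 = 8 + 9 − 2 = 15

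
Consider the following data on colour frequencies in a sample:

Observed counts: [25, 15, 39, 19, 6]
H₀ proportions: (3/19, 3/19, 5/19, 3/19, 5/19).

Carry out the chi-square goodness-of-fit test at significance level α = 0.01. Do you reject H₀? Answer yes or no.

n = 104; E_i = n·p_i = [16.42, 16.42, 27.37, 16.42, 27.37]
χ² = (25−16.42)²/16.42 + (15−16.42)²/16.42 + (39−27.37)²/27.37 + (19−16.42)²/16.42 + (6−27.37)²/27.37 = 26.6372
df = 4
p-value (upper-tail) = 0.00002
At α=0.01: p < α → reject H₀

reject H₀: yes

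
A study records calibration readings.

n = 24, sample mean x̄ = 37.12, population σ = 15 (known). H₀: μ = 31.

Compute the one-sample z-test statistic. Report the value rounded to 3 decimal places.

SE = σ/√n = 15/√24 = 3.0619
z = (x̄−μ₀)/SE = (37.12−31)/3.0619 = 1.9988

test statistic = 1.999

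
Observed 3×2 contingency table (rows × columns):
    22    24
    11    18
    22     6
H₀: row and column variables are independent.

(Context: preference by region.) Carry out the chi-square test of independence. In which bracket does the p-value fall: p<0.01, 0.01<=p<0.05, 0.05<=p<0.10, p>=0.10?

p-value bracket: p<0.01

Row totals [46, 29, 28], col totals [55, 48], n=103
χ² = (22−24.56)²/24.56 + (24−21.44)²/21.44 + (11−15.49)²/15.49 + (18−13.51)²/13.51 + (22−14.95)²/14.95 + (6−13.05)²/13.05 = 10.4922
df = 2
p-value (upper-tail) = 0.00527
→ bracket: p<0.01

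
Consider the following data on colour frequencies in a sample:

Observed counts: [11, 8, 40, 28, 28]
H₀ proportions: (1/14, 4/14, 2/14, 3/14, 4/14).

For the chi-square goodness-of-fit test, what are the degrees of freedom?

degrees of freedom = 4

df = k − 1 = 5 − 1 = 4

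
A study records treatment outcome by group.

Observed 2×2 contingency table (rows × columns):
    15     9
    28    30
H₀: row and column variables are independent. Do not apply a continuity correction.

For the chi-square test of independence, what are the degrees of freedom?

degrees of freedom = 1

df = (r−1)(c−1) = (2−1)·(2−1) = 1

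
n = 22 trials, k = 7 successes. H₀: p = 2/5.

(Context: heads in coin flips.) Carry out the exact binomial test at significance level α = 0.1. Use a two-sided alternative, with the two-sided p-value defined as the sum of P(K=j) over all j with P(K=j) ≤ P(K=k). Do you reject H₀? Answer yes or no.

reject H₀: no

Exact binomial: n=22, k=7, p₀=2/5=0.4000
P(X=j) = C(n,j)·p₀^j·(1−p₀)^(n−j); p = Σ P(X=j) over j with P(X=j) ≤ P(X=7)
p-value (two-sided) = 0.51787
At α=0.1: p ≥ α → fail to reject H₀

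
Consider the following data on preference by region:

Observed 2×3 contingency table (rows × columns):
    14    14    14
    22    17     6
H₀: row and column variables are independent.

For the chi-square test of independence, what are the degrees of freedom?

degrees of freedom = 2

df = (r−1)(c−1) = (2−1)·(3−1) = 2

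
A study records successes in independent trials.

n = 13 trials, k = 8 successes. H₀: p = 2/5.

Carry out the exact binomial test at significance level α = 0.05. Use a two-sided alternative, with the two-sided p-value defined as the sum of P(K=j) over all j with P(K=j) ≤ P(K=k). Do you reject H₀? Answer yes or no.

Exact binomial: n=13, k=8, p₀=2/5=0.4000
P(X=j) = C(n,j)·p₀^j·(1−p₀)^(n−j); p = Σ P(X=j) over j with P(X=j) ≤ P(X=8)
p-value (two-sided) = 0.15557
At α=0.05: p ≥ α → fail to reject H₀

reject H₀: no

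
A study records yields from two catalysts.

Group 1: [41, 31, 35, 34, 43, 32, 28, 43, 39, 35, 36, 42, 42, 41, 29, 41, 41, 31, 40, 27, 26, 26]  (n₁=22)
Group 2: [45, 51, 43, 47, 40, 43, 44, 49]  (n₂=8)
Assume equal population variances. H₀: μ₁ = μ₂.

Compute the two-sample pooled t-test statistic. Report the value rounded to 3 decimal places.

x̄₁=35.591, s₁=6.005, n₁=22
x̄₂=45.250, s₂=3.576, n₂=8
s_p² = [21·6.005² + 7·3.576²]/28 = 30.2435
SE = √(s_p²·(1/22+1/8)) = 2.2705
t = (35.591−45.250)/2.2705 = -4.2542
df = 28

test statistic = -4.254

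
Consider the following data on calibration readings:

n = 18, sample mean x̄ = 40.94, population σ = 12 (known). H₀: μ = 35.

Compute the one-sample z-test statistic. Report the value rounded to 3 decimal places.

SE = σ/√n = 12/√18 = 2.8284
z = (x̄−μ₀)/SE = (40.94−35)/2.8284 = 2.1001

test statistic = 2.100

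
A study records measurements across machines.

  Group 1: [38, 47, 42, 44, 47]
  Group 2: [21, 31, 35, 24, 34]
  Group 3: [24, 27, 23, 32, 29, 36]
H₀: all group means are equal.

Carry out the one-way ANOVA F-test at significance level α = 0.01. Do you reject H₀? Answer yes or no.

reject H₀: yes

Group means [43.60, 29.00, 28.50], grand mean 33.375
SSB = Σnᵢ(x̄ᵢ−x̄)² = 761.050; SSW = ΣΣ(x−x̄ᵢ)² = 332.700
MSB = 761.050/2 = 380.5250; MSW = 332.700/13 = 25.5923
F = MSB/MSW = 14.8687
df = (2, 13)
p-value (upper-tail) = 0.00044
At α=0.01: p < α → reject H₀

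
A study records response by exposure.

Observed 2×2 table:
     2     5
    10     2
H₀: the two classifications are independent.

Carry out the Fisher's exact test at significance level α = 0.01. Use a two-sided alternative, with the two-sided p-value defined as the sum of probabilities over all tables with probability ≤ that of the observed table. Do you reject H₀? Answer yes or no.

Margins: r₁=7, r₂=12, c₁=12, c₂=7, n=19
p_obs = C(7,2)·C(12,10)/C(19,12); sum pmf over tables with pmf ≤ p_obs
p-value (two-sided) = 0.04491
At α=0.01: p ≥ α → fail to reject H₀

reject H₀: no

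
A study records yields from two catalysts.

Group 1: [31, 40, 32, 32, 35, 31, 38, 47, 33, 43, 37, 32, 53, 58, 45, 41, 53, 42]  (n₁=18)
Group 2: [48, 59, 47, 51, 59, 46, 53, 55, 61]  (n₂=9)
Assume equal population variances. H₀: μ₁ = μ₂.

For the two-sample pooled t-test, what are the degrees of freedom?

df = n₁ + n₂ − 2 = 18 + 9 − 2 = 25

degrees of freedom = 25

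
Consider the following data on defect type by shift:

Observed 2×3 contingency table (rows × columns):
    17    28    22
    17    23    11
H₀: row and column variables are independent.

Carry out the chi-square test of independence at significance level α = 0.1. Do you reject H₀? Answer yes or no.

reject H₀: no

Row totals [67, 51], col totals [34, 51, 33], n=118
χ² = (17−19.31)²/19.31 + (28−28.96)²/28.96 + (22−18.74)²/18.74 + (17−14.69)²/14.69 + (23−22.04)²/22.04 + (11−14.26)²/14.26 = 2.0246
df = 2
p-value (upper-tail) = 0.36338
At α=0.1: p ≥ α → fail to reject H₀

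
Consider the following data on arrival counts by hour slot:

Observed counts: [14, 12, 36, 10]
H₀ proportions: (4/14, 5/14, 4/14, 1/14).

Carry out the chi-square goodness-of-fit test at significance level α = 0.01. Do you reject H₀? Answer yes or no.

n = 72; E_i = n·p_i = [20.57, 25.71, 20.57, 5.14]
χ² = (14−20.57)²/20.57 + (12−25.71)²/25.71 + (36−20.57)²/20.57 + (10−5.14)²/5.14 = 25.5722
df = 3
p-value (upper-tail) = 0.00001
At α=0.01: p < α → reject H₀

reject H₀: yes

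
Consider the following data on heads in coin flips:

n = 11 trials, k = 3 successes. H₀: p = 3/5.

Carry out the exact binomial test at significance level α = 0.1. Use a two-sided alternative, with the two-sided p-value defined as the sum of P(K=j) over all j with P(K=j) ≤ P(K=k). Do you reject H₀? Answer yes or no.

reject H₀: yes

Exact binomial: n=11, k=3, p₀=3/5=0.6000
P(X=j) = C(n,j)·p₀^j·(1−p₀)^(n−j); p = Σ P(X=j) over j with P(X=j) ≤ P(X=3)
p-value (two-sided) = 0.03291
At α=0.1: p < α → reject H₀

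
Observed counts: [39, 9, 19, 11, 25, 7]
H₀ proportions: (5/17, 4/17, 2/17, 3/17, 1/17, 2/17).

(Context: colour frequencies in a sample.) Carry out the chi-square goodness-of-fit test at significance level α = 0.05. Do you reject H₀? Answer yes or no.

reject H₀: yes

n = 110; E_i = n·p_i = [32.35, 25.88, 12.94, 19.41, 6.47, 12.94]
χ² = (39−32.35)²/32.35 + (9−25.88)²/25.88 + (19−12.94)²/12.94 + (11−19.41)²/19.41 + (25−6.47)²/6.47 + (7−12.94)²/12.94 = 74.6483
df = 5
p-value (upper-tail) = 0.00000
At α=0.05: p < α → reject H₀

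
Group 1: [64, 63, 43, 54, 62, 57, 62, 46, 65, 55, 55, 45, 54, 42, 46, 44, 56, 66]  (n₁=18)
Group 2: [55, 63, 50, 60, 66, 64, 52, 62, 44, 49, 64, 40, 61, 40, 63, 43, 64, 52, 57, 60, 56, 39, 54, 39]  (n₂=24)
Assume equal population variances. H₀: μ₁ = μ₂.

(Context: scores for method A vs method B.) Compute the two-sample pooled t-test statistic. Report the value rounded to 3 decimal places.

x̄₁=54.389, s₁=8.261, n₁=18
x̄₂=54.042, s₂=9.129, n₂=24
s_p² = [17·8.261² + 23·9.129²]/40 = 76.9309
SE = √(s_p²·(1/18+1/24)) = 2.7348
t = (54.389−54.042)/2.7348 = 0.1270
df = 40

test statistic = 0.127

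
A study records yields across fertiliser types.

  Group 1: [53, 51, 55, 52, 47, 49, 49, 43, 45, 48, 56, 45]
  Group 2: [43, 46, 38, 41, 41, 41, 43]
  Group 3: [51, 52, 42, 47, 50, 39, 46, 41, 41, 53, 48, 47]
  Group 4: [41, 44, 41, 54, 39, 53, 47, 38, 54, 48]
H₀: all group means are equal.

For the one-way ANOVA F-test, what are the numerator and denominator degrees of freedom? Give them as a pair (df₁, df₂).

degrees of freedom = [3, 37]

k = 4 groups, N = 41 total
df = (k−1, N−k) = (4−1, 41−4) = (3, 37)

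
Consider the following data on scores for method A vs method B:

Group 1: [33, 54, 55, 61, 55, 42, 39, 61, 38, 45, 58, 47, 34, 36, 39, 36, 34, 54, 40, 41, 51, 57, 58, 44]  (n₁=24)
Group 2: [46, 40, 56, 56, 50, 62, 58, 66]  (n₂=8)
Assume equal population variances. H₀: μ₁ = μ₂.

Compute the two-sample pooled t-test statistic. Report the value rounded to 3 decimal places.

x̄₁=46.333, s₁=9.494, n₁=24
x̄₂=54.250, s₂=8.515, n₂=8
s_p² = [23·9.494² + 7·8.515²]/30 = 86.0278
SE = √(s_p²·(1/24+1/8)) = 3.7866
t = (46.333−54.250)/3.7866 = -2.0907
df = 30

test statistic = -2.091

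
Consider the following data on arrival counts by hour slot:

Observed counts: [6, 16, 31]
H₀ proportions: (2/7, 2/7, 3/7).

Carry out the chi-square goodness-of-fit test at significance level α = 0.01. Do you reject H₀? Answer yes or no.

n = 53; E_i = n·p_i = [15.14, 15.14, 22.71]
χ² = (6−15.14)²/15.14 + (16−15.14)²/15.14 + (31−22.71)²/22.71 = 8.5912
df = 2
p-value (upper-tail) = 0.01363
At α=0.01: p ≥ α → fail to reject H₀

reject H₀: no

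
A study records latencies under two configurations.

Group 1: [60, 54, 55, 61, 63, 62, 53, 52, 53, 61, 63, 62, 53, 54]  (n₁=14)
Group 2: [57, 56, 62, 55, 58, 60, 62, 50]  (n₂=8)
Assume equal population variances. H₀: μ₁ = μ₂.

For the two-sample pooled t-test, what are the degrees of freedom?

df = n₁ + n₂ − 2 = 14 + 8 − 2 = 20

degrees of freedom = 20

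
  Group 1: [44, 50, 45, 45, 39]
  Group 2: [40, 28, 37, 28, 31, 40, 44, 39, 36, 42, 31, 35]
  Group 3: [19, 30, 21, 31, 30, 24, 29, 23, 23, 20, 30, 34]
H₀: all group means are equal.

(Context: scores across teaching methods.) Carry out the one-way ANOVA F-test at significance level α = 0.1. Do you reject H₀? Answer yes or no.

reject H₀: yes

Group means [44.60, 35.92, 26.17], grand mean 33.379
SSB = Σnᵢ(x̄ᵢ−x̄)² = 1331.044; SSW = ΣΣ(x−x̄ᵢ)² = 659.783
MSB = 1331.044/2 = 665.5221; MSW = 659.783/26 = 25.3763
F = MSB/MSW = 26.2261
df = (2, 26)
p-value (upper-tail) = 0.00000
At α=0.1: p < α → reject H₀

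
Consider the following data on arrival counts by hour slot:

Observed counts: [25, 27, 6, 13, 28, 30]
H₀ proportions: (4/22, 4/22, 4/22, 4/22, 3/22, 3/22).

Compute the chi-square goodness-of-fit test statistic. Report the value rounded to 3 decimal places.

n = 129; E_i = n·p_i = [23.45, 23.45, 23.45, 23.45, 17.59, 17.59]
χ² = (25−23.45)²/23.45 + (27−23.45)²/23.45 + (6−23.45)²/23.45 + (13−23.45)²/23.45 + (28−17.59)²/17.59 + (30−17.59)²/17.59 = 33.2003
df = 5

test statistic = 33.200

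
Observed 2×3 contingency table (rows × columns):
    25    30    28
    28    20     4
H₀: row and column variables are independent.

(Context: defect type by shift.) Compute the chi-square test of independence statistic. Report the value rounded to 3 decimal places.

Row totals [83, 52], col totals [53, 50, 32], n=135
χ² = (25−32.59)²/32.59 + (30−30.74)²/30.74 + (28−19.67)²/19.67 + (28−20.41)²/20.41 + (20−19.26)²/19.26 + (4−12.33)²/12.33 = 13.7778
df = 2

test statistic = 13.778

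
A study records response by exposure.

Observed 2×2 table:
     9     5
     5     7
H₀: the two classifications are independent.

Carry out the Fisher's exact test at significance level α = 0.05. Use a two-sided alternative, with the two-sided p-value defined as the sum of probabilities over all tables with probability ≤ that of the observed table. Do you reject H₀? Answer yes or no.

reject H₀: no

Margins: r₁=14, r₂=12, c₁=14, c₂=12, n=26
p_obs = C(14,9)·C(12,5)/C(26,14); sum pmf over tables with pmf ≤ p_obs
p-value (two-sided) = 0.43124
At α=0.05: p ≥ α → fail to reject H₀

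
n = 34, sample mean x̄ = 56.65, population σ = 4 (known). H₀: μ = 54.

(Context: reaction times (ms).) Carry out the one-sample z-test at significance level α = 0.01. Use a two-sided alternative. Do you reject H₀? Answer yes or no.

reject H₀: yes

SE = σ/√n = 4/√34 = 0.6860
z = (x̄−μ₀)/SE = (56.65−54)/0.6860 = 3.8630
p-value (two-sided) = 0.00011
At α=0.01: p < α → reject H₀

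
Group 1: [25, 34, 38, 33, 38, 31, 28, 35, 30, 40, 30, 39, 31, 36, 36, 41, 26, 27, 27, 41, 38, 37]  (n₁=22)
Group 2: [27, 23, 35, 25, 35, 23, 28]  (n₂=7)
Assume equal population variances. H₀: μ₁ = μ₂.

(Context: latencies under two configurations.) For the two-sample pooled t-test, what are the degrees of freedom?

degrees of freedom = 27

df = n₁ + n₂ − 2 = 22 + 7 − 2 = 27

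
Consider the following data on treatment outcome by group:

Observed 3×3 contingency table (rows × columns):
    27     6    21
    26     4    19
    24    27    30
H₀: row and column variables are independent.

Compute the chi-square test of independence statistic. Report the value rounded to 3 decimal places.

test statistic = 17.954

Row totals [54, 49, 81], col totals [77, 37, 70], n=184
χ² = (27−22.60)²/22.60 + (6−10.86)²/10.86 + (21−20.54)²/20.54 + (26−20.51)²/20.51 + (4−9.85)²/9.85 + (19−18.64)²/18.64 + (24−33.90)²/33.90 + (27−16.29)²/16.29 + (30−30.82)²/30.82 = 17.9539
df = 4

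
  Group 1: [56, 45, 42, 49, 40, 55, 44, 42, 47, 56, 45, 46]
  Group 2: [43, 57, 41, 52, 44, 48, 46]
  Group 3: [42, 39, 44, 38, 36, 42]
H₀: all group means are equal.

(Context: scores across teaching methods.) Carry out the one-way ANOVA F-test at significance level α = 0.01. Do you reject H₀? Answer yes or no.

Group means [47.25, 47.29, 40.17], grand mean 45.560
SSB = Σnᵢ(x̄ᵢ−x̄)² = 229.648; SSW = ΣΣ(x−x̄ᵢ)² = 578.512
MSB = 229.648/2 = 114.8240; MSW = 578.512/22 = 26.2960
F = MSB/MSW = 4.3666
df = (2, 22)
p-value (upper-tail) = 0.02529
At α=0.01: p ≥ α → fail to reject H₀

reject H₀: no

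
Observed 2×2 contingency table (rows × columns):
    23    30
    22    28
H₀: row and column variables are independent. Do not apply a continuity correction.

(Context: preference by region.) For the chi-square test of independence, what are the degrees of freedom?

degrees of freedom = 1

df = (r−1)(c−1) = (2−1)·(2−1) = 1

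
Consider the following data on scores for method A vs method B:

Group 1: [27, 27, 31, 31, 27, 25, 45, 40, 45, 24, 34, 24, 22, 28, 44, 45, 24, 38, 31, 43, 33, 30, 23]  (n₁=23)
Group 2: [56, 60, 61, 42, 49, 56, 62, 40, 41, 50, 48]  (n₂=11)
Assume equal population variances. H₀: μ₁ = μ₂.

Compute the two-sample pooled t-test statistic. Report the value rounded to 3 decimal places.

x̄₁=32.217, s₁=7.966, n₁=23
x̄₂=51.364, s₂=8.164, n₂=11
s_p² = [22·7.966² + 10·8.164²]/32 = 64.4518
SE = √(s_p²·(1/23+1/11)) = 2.9430
t = (32.217−51.364)/2.9430 = -6.5056
df = 32

test statistic = -6.506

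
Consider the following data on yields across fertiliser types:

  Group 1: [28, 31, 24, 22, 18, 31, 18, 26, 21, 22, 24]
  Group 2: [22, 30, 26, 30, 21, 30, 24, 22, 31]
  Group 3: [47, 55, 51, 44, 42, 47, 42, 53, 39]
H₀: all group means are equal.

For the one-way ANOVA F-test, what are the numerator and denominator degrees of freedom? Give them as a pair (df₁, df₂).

k = 3 groups, N = 29 total
df = (k−1, N−k) = (3−1, 29−3) = (2, 26)

degrees of freedom = [2, 26]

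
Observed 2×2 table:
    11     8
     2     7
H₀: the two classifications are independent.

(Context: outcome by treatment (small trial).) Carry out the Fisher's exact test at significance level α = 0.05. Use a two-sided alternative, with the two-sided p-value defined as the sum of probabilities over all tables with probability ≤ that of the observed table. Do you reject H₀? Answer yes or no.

Margins: r₁=19, r₂=9, c₁=13, c₂=15, n=28
p_obs = C(19,11)·C(9,2)/C(28,13); sum pmf over tables with pmf ≤ p_obs
p-value (two-sided) = 0.11449
At α=0.05: p ≥ α → fail to reject H₀

reject H₀: no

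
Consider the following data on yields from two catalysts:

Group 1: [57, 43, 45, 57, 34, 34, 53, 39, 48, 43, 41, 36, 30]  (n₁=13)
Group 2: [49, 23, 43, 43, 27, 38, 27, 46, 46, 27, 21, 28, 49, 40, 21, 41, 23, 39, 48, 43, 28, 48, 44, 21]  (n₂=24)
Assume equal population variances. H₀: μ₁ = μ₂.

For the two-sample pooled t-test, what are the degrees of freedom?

degrees of freedom = 35

df = n₁ + n₂ − 2 = 13 + 24 − 2 = 35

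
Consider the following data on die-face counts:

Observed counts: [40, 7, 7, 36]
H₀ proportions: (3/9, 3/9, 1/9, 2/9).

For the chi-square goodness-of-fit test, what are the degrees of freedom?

degrees of freedom = 3

df = k − 1 = 4 − 1 = 3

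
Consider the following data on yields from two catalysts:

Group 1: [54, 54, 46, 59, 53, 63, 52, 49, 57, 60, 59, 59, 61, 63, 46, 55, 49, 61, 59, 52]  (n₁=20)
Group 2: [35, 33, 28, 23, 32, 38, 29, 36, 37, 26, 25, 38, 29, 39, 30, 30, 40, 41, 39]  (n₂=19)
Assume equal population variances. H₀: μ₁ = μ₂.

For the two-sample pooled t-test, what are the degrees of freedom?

degrees of freedom = 37

df = n₁ + n₂ − 2 = 20 + 19 − 2 = 37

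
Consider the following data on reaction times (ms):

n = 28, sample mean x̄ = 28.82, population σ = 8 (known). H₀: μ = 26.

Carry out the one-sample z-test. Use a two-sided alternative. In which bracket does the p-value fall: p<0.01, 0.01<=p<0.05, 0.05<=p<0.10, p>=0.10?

p-value bracket: 0.05<=p<0.10

SE = σ/√n = 8/√28 = 1.5119
z = (x̄−μ₀)/SE = (28.82−26)/1.5119 = 1.8653
p-value (two-sided) = 0.06215
→ bracket: 0.05<=p<0.10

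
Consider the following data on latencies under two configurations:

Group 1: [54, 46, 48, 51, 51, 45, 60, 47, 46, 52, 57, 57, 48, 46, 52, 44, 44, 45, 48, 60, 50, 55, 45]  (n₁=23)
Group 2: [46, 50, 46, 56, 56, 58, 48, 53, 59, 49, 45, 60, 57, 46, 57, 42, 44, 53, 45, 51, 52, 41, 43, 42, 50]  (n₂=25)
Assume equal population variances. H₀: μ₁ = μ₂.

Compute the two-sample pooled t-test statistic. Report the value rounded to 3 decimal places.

test statistic = 0.052

x̄₁=50.043, s₁=5.068, n₁=23
x̄₂=49.960, s₂=5.898, n₂=25
s_p² = [22·5.068² + 24·5.898²]/46 = 30.4330
SE = √(s_p²·(1/23+1/25)) = 1.5939
t = (50.043−49.960)/1.5939 = 0.0524
df = 46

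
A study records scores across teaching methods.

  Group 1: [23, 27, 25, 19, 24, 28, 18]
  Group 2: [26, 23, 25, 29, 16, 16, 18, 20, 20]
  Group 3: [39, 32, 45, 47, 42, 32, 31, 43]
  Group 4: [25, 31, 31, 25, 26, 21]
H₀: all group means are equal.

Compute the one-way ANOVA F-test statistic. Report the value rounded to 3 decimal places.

Group means [23.43, 21.44, 38.88, 26.50], grand mean 27.567
SSB = Σnᵢ(x̄ᵢ−x̄)² = 1487.055; SSW = ΣΣ(x−x̄ᵢ)² = 616.312
MSB = 1487.055/3 = 495.6851; MSW = 616.312/26 = 23.7043
F = MSB/MSW = 20.9112
df = (3, 26)

test statistic = 20.911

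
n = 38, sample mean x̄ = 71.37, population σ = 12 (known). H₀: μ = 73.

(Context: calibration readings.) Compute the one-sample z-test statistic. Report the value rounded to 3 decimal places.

test statistic = -0.837

SE = σ/√n = 12/√38 = 1.9467
z = (x̄−μ₀)/SE = (71.37−73)/1.9467 = -0.8373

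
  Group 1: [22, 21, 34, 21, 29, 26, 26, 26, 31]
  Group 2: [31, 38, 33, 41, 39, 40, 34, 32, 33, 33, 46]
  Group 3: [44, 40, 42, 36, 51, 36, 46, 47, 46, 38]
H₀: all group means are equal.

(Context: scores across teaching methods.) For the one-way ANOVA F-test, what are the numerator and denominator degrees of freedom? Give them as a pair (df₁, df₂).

degrees of freedom = [2, 27]

k = 3 groups, N = 30 total
df = (k−1, N−k) = (3−1, 30−3) = (2, 27)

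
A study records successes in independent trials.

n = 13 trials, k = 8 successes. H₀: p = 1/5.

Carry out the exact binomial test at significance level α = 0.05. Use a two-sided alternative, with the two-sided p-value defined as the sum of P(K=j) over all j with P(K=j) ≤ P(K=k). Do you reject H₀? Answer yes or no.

Exact binomial: n=13, k=8, p₀=1/5=0.2000
P(X=j) = C(n,j)·p₀^j·(1−p₀)^(n−j); p = Σ P(X=j) over j with P(X=j) ≤ P(X=8)
p-value (two-sided) = 0.00125
At α=0.05: p < α → reject H₀

reject H₀: yes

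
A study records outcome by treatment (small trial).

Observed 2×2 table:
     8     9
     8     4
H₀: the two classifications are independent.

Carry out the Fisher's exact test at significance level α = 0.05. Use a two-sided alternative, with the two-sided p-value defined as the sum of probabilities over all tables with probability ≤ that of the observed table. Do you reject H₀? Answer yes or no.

reject H₀: no

Margins: r₁=17, r₂=12, c₁=16, c₂=13, n=29
p_obs = C(17,8)·C(12,8)/C(29,16); sum pmf over tables with pmf ≤ p_obs
p-value (two-sided) = 0.45150
At α=0.05: p ≥ α → fail to reject H₀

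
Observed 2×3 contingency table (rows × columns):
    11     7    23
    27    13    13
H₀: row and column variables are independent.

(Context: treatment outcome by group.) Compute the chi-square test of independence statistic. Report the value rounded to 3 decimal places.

test statistic = 9.945

Row totals [41, 53], col totals [38, 20, 36], n=94
χ² = (11−16.57)²/16.57 + (7−8.72)²/8.72 + (23−15.70)²/15.70 + (27−21.43)²/21.43 + (13−11.28)²/11.28 + (13−20.30)²/20.30 = 9.9448
df = 2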